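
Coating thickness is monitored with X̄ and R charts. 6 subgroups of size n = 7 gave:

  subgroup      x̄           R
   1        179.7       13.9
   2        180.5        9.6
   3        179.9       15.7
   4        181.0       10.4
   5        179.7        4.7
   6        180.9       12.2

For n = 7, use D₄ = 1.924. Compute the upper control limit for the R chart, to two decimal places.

R̄ = (13.9 + 9.6 + 15.7 + 10.4 + 4.7 + 12.2) / 6 = 66.5000 / 6 = 11.0833
UCL_R = D₄·R̄ = 1.924 × 11.0833 = 21.3243

21.32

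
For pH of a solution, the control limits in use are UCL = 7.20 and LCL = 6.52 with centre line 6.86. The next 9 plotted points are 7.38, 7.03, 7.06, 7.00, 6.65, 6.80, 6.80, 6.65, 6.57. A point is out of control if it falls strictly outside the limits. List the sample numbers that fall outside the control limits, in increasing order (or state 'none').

1

Compare each point to [6.52, 7.20]: sample 1 = 7.38 > UCL.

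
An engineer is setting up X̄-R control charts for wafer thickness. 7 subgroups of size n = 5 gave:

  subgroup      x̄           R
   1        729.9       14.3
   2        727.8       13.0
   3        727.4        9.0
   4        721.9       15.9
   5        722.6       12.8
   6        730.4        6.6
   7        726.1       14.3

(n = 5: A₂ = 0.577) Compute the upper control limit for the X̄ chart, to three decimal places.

733.666

X̄̄ = (729.9 + 727.8 + 727.4 + 721.9 + 722.6 + 730.4 + 726.1) / 7 = 5086.1000 / 7 = 726.5857
R̄ = (14.3 + 13.0 + 9.0 + 15.9 + 12.8 + 6.6 + 14.3) / 7 = 85.9000 / 7 = 12.2714
UCL = X̄̄ + A₂·R̄ = 726.5857 + 0.577 × 12.2714 = 733.6663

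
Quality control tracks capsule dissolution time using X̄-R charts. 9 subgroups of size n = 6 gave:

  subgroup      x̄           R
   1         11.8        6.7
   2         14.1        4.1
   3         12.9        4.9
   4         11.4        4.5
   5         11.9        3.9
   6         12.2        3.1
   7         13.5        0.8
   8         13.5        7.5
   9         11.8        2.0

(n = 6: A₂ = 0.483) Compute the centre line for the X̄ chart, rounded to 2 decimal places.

X̄̄ = (11.8 + 14.1 + 12.9 + 11.4 + 11.9 + 12.2 + 13.5 + 13.5 + 11.8) / 9 = 113.1000 / 9 = 12.5667
CL = X̄̄ = 12.5667

12.57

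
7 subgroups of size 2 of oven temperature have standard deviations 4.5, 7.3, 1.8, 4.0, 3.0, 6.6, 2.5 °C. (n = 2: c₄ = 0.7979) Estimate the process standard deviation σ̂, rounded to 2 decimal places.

s̄ = (4.5 + 7.3 + 1.8 + 4.0 + 3.0 + 6.6 + 2.5) / 7 = 4.2429
σ̂ = s̄ / c₄ = 4.2429 / 0.7979 = 5.3175

5.32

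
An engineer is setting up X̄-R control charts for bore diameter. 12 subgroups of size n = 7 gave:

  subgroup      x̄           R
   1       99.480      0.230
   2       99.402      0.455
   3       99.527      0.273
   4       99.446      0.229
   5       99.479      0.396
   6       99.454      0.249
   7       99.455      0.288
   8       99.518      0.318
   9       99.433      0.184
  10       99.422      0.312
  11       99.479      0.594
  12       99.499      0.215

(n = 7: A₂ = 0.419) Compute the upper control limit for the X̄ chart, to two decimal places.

X̄̄ = (99.480 + 99.402 + 99.527 + 99.446 + 99.479 + 99.454 + 99.455 + 99.518 + 99.433 + 99.422 + 99.479 + 99.499) / 12 = 1193.5940 / 12 = 99.4662
R̄ = (0.230 + 0.455 + 0.273 + 0.229 + 0.396 + 0.249 + 0.288 + 0.318 + 0.184 + 0.312 + 0.594 + 0.215) / 12 = 3.7430 / 12 = 0.3119
UCL = X̄̄ + A₂·R̄ = 99.4662 + 0.419 × 0.3119 = 99.5969

99.60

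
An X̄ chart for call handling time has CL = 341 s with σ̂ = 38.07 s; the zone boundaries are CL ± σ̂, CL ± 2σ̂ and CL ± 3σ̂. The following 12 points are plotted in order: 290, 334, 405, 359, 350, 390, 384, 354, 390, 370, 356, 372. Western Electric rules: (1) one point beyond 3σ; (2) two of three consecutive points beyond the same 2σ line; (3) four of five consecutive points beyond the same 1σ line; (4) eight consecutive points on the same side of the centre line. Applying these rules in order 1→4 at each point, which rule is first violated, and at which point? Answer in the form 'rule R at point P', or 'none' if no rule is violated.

Zone of each point (C = within 1σ̂, B = 1σ̂–2σ̂, A = 2σ̂–3σ̂, * = beyond 3σ̂; sign = side of CL): 1:-B, 2:-C, 3:+B, 4:+C, 5:+C, 6:+B, 7:+B, 8:+C, 9:+B, 10:+C, 11:+C, 12:+C
Rule 4 (eight consecutive points on the same side of the centre line) is satisfied at point 10.

rule 4 at point 10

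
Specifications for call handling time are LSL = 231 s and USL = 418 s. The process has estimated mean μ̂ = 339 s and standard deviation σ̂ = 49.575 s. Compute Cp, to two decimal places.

0.63

Cp = (USL − LSL) / (6σ̂) = (418 − 231) / (6 × 49.575) = 187.0000 / 297.4500 = 0.6287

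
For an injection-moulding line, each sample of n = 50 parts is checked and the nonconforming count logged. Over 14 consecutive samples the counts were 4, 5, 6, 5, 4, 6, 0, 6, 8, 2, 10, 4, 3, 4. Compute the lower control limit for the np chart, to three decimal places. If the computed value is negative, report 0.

p̄ = Σdᵢ / (k·n) = 67 / (14 × 50) = 0.09571
LCL = np̄ − 3·√(np̄(1−p̄)) = 4.7857 − 3 × 2.0803 = -1.4552 → 0 (negative, so LCL = 0)

0.000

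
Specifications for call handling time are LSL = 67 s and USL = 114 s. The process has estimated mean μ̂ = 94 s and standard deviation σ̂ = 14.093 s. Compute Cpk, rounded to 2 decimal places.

Cpu = (USL − μ̂) / (3σ̂) = (114 − 94) / (3 × 14.093) = 0.4730; Cpl = (μ̂ − LSL) / (3σ̂) = (94 − 67) / (3 × 14.093) = 0.6386; Cpk = min(Cpu, Cpl) = 0.4730

0.47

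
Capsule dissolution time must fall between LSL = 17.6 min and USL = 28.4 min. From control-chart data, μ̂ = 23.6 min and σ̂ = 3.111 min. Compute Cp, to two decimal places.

0.58

Cp = (USL − LSL) / (6σ̂) = (28.4 − 17.6) / (6 × 3.111) = 10.8000 / 18.6660 = 0.5786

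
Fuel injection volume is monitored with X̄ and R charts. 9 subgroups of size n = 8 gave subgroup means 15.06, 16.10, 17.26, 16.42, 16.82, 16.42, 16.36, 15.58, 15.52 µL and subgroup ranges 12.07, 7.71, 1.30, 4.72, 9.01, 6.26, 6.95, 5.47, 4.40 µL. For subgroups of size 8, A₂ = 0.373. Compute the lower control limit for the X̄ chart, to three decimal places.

13.772

X̄̄ = (15.06 + 16.10 + 17.26 + 16.42 + 16.82 + 16.42 + 16.36 + 15.58 + 15.52) / 9 = 145.5400 / 9 = 16.1711
R̄ = (12.07 + 7.71 + 1.30 + 4.72 + 9.01 + 6.26 + 6.95 + 5.47 + 4.40) / 9 = 57.8900 / 9 = 6.4322
LCL = X̄̄ − A₂·R̄ = 16.1711 − 0.373 × 6.4322 = 13.7719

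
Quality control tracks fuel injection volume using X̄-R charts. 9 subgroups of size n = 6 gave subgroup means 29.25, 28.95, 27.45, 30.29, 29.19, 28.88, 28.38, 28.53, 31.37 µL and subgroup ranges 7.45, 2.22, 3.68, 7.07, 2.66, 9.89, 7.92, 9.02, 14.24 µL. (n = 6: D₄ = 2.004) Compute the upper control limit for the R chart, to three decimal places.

14.284

R̄ = (7.45 + 2.22 + 3.68 + 7.07 + 2.66 + 9.89 + 7.92 + 9.02 + 14.24) / 9 = 64.1500 / 9 = 7.1278
UCL_R = D₄·R̄ = 2.004 × 7.1278 = 14.2841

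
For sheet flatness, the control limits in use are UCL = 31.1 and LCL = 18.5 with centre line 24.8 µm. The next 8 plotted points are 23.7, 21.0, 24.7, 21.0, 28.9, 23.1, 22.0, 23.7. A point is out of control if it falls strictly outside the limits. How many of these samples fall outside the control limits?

All 8 points lie within [18.5, 31.1].

0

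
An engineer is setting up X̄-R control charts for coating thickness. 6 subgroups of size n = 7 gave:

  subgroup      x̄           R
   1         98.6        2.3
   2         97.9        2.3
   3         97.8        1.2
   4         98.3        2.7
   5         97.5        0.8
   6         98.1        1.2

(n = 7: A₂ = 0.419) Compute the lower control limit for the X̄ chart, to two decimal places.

97.30

X̄̄ = (98.6 + 97.9 + 97.8 + 98.3 + 97.5 + 98.1) / 6 = 588.2000 / 6 = 98.0333
R̄ = (2.3 + 2.3 + 1.2 + 2.7 + 0.8 + 1.2) / 6 = 10.5000 / 6 = 1.7500
LCL = X̄̄ − A₂·R̄ = 98.0333 − 0.419 × 1.7500 = 97.3001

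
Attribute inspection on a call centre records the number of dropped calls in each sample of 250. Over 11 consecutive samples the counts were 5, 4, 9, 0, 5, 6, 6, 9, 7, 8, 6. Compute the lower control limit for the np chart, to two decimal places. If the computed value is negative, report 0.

p̄ = Σdᵢ / (k·n) = 65 / (11 × 250) = 0.02364
LCL = np̄ − 3·√(np̄(1−p̄)) = 5.9091 − 3 × 2.4020 = -1.2968 → 0 (negative, so LCL = 0)

0.00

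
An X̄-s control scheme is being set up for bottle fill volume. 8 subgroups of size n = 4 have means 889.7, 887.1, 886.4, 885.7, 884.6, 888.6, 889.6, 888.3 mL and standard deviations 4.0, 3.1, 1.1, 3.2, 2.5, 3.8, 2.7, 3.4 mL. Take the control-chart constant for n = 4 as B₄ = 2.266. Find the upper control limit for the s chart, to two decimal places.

s̄ = (4.0 + 3.1 + 1.1 + 3.2 + 2.5 + 3.8 + 2.7 + 3.4) / 8 = 2.9750
UCL_s = B₄·s̄ = 2.266 × 2.9750 = 6.7414

6.74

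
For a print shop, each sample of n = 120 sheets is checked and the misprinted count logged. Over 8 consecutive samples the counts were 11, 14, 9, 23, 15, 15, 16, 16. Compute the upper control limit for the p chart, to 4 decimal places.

p̄ = Σdᵢ / (k·n) = 119 / (8 × 120) = 0.12396
UCL = p̄ + 3·√(p̄(1−p̄)/n) = 0.12396 + 3 × √(0.12396×0.87604/120) = 0.12396 + 3 × 0.03008 = 0.21420

0.2142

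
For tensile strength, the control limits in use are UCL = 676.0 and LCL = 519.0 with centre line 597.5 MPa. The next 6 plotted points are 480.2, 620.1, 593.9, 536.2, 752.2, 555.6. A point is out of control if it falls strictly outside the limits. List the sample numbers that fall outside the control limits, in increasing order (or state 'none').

Compare each point to [519.0, 676.0]: sample 1 = 480.2 < LCL; sample 5 = 752.2 > UCL.

1, 5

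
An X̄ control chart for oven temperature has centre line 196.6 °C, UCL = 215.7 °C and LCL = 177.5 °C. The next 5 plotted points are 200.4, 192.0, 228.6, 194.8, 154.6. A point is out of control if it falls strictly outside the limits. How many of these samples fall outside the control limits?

2

Compare each point to [177.5, 215.7]: sample 3 = 228.6 > UCL; sample 5 = 154.6 < LCL.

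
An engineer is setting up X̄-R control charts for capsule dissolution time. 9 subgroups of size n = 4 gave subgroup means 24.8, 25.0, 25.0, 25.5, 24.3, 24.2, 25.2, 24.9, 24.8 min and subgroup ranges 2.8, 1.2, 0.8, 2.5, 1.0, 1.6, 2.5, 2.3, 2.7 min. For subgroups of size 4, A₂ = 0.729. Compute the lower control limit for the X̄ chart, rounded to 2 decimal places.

X̄̄ = (24.8 + 25.0 + 25.0 + 25.5 + 24.3 + 24.2 + 25.2 + 24.9 + 24.8) / 9 = 223.7000 / 9 = 24.8556
R̄ = (2.8 + 1.2 + 0.8 + 2.5 + 1.0 + 1.6 + 2.5 + 2.3 + 2.7) / 9 = 17.4000 / 9 = 1.9333
LCL = X̄̄ − A₂·R̄ = 24.8556 − 0.729 × 1.9333 = 23.4462

23.45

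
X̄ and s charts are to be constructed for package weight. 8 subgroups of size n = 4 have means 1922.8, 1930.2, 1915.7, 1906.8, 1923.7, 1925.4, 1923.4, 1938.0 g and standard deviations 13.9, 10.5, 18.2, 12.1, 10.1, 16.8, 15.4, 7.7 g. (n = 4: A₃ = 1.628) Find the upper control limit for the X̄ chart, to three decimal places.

X̄̄ = (1922.8 + 1930.2 + 1915.7 + 1906.8 + 1923.7 + 1925.4 + 1923.4 + 1938.0) / 8 = 1923.2500
s̄ = (13.9 + 10.5 + 18.2 + 12.1 + 10.1 + 16.8 + 15.4 + 7.7) / 8 = 13.0875
UCL = X̄̄ + A₃·s̄ = 1923.2500 + 1.628 × 13.0875 = 1944.5565

1944.556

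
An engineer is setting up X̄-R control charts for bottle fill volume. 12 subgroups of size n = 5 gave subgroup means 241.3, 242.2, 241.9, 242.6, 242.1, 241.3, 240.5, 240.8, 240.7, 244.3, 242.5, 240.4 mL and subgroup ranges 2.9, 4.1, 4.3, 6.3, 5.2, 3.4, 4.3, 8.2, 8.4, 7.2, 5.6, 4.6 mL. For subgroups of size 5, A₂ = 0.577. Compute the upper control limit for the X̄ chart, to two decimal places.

244.82

X̄̄ = (241.3 + 242.2 + 241.9 + 242.6 + 242.1 + 241.3 + 240.5 + 240.8 + 240.7 + 244.3 + 242.5 + 240.4) / 12 = 2900.6000 / 12 = 241.7167
R̄ = (2.9 + 4.1 + 4.3 + 6.3 + 5.2 + 3.4 + 4.3 + 8.2 + 8.4 + 7.2 + 5.6 + 4.6) / 12 = 64.5000 / 12 = 5.3750
UCL = X̄̄ + A₂·R̄ = 241.7167 + 0.577 × 5.3750 = 244.8180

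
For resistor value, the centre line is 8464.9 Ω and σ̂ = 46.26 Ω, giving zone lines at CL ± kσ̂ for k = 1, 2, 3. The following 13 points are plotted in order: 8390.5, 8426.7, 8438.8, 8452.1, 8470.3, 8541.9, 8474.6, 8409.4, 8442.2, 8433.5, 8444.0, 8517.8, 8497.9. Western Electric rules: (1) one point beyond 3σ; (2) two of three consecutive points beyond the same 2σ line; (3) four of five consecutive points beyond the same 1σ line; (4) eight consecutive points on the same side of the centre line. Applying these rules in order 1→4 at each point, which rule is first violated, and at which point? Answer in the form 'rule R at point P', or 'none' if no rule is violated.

none

Zone of each point (C = within 1σ̂, B = 1σ̂–2σ̂, A = 2σ̂–3σ̂, * = beyond 3σ̂; sign = side of CL): 1:-B, 2:-C, 3:-C, 4:-C, 5:+C, 6:+B, 7:+C, 8:-B, 9:-C, 10:-C, 11:-C, 12:+B, 13:+C
No rule fires across all 13 points.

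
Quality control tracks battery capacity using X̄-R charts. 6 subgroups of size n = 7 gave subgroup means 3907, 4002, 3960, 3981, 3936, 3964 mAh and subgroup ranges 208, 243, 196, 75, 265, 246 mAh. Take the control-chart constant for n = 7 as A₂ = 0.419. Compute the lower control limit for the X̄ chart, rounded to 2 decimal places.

X̄̄ = (3907 + 4002 + 3960 + 3981 + 3936 + 3964) / 6 = 23750.0000 / 6 = 3958.3333
R̄ = (208 + 243 + 196 + 75 + 265 + 246) / 6 = 1233.0000 / 6 = 205.5000
LCL = X̄̄ − A₂·R̄ = 3958.3333 − 0.419 × 205.5000 = 3872.2288

3872.23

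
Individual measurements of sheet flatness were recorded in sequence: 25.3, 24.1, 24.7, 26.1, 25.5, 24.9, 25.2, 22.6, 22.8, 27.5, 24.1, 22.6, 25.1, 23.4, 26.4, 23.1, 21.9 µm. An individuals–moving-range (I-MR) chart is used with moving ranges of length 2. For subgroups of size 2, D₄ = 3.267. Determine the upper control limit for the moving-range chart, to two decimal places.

Moving ranges: 1.2, 0.6, 1.4, 0.6, 0.6, 0.3, 2.6, 0.2, 4.7, 3.4, 1.5, 2.5, 1.7, 3.0, 3.3, 1.2; M̄R̄ = 28.8000 / 16 = 1.8000
UCL_MR = D₄·M̄R̄ = 3.267 × 1.8000 = 5.8806

5.88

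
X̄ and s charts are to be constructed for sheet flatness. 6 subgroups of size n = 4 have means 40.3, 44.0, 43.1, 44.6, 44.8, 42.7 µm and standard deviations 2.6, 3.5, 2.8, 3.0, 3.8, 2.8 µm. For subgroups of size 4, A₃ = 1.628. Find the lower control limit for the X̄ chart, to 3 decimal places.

38.230

X̄̄ = (40.3 + 44.0 + 43.1 + 44.6 + 44.8 + 42.7) / 6 = 43.2500
s̄ = (2.6 + 3.5 + 2.8 + 3.0 + 3.8 + 2.8) / 6 = 3.0833
LCL = X̄̄ − A₃·s̄ = 43.2500 − 1.628 × 3.0833 = 38.2303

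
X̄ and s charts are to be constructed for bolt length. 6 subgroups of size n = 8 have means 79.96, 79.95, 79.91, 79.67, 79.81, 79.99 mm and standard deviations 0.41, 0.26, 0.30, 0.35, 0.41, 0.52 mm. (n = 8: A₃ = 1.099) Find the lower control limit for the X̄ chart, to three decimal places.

79.470

X̄̄ = (79.96 + 79.95 + 79.91 + 79.67 + 79.81 + 79.99) / 6 = 79.8817
s̄ = (0.41 + 0.26 + 0.30 + 0.35 + 0.41 + 0.52) / 6 = 0.3750
LCL = X̄̄ − A₃·s̄ = 79.8817 − 1.099 × 0.3750 = 79.4695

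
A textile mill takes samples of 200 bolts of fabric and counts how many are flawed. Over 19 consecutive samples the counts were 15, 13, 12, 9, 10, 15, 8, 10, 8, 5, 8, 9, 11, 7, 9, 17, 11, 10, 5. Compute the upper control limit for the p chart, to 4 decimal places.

0.0970

p̄ = Σdᵢ / (k·n) = 192 / (19 × 200) = 0.05053
UCL = p̄ + 3·√(p̄(1−p̄)/n) = 0.05053 + 3 × √(0.05053×0.94947/200) = 0.05053 + 3 × 0.01549 = 0.09699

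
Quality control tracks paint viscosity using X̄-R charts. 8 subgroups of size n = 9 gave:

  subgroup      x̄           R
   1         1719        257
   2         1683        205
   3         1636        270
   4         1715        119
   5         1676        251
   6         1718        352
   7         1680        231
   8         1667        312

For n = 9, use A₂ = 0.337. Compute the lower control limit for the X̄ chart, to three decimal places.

X̄̄ = (1719 + 1683 + 1636 + 1715 + 1676 + 1718 + 1680 + 1667) / 8 = 13494.0000 / 8 = 1686.7500
R̄ = (257 + 205 + 270 + 119 + 251 + 352 + 231 + 312) / 8 = 1997.0000 / 8 = 249.6250
LCL = X̄̄ − A₂·R̄ = 1686.7500 − 0.337 × 249.6250 = 1602.6264

1602.626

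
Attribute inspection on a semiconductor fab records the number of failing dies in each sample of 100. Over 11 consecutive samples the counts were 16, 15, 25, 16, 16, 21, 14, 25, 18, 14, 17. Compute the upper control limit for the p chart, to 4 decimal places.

p̄ = Σdᵢ / (k·n) = 197 / (11 × 100) = 0.17909
UCL = p̄ + 3·√(p̄(1−p̄)/n) = 0.17909 + 3 × √(0.17909×0.82091/100) = 0.17909 + 3 × 0.03834 = 0.29412

0.2941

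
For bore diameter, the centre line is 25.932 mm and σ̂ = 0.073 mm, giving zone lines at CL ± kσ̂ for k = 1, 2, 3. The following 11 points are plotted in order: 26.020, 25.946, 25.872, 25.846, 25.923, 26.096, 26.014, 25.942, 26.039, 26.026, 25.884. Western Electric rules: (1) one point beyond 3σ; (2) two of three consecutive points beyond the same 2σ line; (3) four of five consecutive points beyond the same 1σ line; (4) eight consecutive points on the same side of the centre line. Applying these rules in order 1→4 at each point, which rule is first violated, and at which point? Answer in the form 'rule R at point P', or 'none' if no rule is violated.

Zone of each point (C = within 1σ̂, B = 1σ̂–2σ̂, A = 2σ̂–3σ̂, * = beyond 3σ̂; sign = side of CL): 1:+B, 2:+C, 3:-C, 4:-B, 5:-C, 6:+A, 7:+B, 8:+C, 9:+B, 10:+B, 11:-C
Rule 3 (four of five consecutive points beyond the same 1σ limit) is satisfied at point 10.

rule 3 at point 10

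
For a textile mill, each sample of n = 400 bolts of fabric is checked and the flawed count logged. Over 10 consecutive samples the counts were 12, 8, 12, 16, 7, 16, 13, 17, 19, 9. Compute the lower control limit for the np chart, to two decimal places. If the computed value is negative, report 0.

2.30

p̄ = Σdᵢ / (k·n) = 129 / (10 × 400) = 0.03225
LCL = np̄ − 3·√(np̄(1−p̄)) = 12.9000 − 3 × 3.5333 = 2.3002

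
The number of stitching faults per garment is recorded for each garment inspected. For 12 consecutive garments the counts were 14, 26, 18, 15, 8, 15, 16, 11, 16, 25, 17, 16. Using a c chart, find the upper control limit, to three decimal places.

c̄ = (14 + 26 + 18 + 15 + 8 + 15 + 16 + 11 + 16 + 25 + 17 + 16) / 12 = 197 / 12 = 16.4167
UCL = c̄ + 3√c̄ = 16.4167 + 3 × √16.4167 = 16.4167 + 3 × 4.0517 = 28.5719

28.572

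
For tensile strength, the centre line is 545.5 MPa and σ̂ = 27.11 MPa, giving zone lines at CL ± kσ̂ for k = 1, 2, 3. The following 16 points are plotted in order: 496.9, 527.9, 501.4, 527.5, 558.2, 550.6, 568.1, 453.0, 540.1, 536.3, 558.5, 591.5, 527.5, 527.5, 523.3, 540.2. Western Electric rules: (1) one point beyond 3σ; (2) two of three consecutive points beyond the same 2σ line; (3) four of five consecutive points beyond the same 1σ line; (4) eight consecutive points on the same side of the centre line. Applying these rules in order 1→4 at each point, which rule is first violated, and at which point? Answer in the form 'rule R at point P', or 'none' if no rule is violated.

rule 1 at point 8

Zone of each point (C = within 1σ̂, B = 1σ̂–2σ̂, A = 2σ̂–3σ̂, * = beyond 3σ̂; sign = side of CL): 1:-B, 2:-C, 3:-B, 4:-C, 5:+C, 6:+C, 7:+C, 8:-*, 9:-C, 10:-C, 11:+C, 12:+B, 13:-C, 14:-C, 15:-C, 16:-C
Rule 1 (one point beyond the 3σ limits) is satisfied at point 8.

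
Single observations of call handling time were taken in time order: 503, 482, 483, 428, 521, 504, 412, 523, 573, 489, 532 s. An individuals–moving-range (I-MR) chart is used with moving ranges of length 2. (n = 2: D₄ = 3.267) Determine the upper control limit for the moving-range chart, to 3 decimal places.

185.239

Moving ranges: 21, 1, 55, 93, 17, 92, 111, 50, 84, 43; M̄R̄ = 567.0000 / 10 = 56.7000
UCL_MR = D₄·M̄R̄ = 3.267 × 56.7000 = 185.2389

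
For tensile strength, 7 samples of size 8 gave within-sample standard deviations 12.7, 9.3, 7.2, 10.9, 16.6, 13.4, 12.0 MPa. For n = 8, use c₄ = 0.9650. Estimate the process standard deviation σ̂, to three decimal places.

12.154

s̄ = (12.7 + 9.3 + 7.2 + 10.9 + 16.6 + 13.4 + 12.0) / 7 = 11.7286
σ̂ = s̄ / c₄ = 11.7286 / 0.9650 = 12.1540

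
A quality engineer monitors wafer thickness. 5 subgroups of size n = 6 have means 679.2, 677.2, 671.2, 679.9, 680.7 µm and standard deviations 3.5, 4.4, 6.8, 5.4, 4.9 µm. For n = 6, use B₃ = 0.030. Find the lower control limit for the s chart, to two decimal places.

s̄ = (3.5 + 4.4 + 6.8 + 5.4 + 4.9) / 5 = 5.0000
LCL_s = B₃·s̄ = 0.030 × 5.0000 = 0.1500

0.15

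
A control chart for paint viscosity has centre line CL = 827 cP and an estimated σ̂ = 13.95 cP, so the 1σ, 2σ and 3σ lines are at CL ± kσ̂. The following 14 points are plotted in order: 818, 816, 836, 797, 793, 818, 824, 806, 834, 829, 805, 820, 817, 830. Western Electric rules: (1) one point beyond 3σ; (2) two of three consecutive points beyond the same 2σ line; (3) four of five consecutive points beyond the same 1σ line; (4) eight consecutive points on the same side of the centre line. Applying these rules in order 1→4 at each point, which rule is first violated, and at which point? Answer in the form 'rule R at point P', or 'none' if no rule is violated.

rule 2 at point 5

Zone of each point (C = within 1σ̂, B = 1σ̂–2σ̂, A = 2σ̂–3σ̂, * = beyond 3σ̂; sign = side of CL): 1:-C, 2:-C, 3:+C, 4:-A, 5:-A, 6:-C, 7:-C, 8:-B, 9:+C, 10:+C, 11:-B, 12:-C, 13:-C, 14:+C
Rule 2 (two of three consecutive points beyond the same 2σ limit) is satisfied at point 5.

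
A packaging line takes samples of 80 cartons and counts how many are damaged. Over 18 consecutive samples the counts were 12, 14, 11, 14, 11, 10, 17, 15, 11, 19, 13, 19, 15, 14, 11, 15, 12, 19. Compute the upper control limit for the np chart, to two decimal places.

p̄ = Σdᵢ / (k·n) = 252 / (18 × 80) = 0.17500
UCL = np̄ + 3·√(np̄(1−p̄)) = 14.0000 + 3 × √(14.0000×0.82500) = 14.0000 + 3 × 3.3985 = 24.1956

24.20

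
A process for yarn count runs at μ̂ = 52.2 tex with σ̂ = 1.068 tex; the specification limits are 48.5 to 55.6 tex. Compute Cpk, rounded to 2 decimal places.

1.06

Cpu = (USL − μ̂) / (3σ̂) = (55.6 − 52.2) / (3 × 1.068) = 1.0612; Cpl = (μ̂ − LSL) / (3σ̂) = (52.2 − 48.5) / (3 × 1.068) = 1.1548; Cpk = min(Cpu, Cpl) = 1.0612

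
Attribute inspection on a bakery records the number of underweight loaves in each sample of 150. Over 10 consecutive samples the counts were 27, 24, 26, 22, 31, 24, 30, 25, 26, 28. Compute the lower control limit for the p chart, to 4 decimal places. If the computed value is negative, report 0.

0.0822

p̄ = Σdᵢ / (k·n) = 263 / (10 × 150) = 0.17533
LCL = p̄ − 3·√(p̄(1−p̄)/n) = 0.17533 − 3 × 0.03105 = 0.08219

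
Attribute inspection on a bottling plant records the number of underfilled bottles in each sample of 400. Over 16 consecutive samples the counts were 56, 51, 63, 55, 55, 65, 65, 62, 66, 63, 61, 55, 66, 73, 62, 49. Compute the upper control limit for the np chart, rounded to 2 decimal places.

81.93

p̄ = Σdᵢ / (k·n) = 967 / (16 × 400) = 0.15109
UCL = np̄ + 3·√(np̄(1−p̄)) = 60.4375 + 3 × √(60.4375×0.84891) = 60.4375 + 3 × 7.1628 = 81.9259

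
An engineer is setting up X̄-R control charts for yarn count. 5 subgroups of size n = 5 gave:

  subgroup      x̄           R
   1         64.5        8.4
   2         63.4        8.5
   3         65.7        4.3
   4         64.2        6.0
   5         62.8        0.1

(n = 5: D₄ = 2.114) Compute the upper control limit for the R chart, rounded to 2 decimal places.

11.54

R̄ = (8.4 + 8.5 + 4.3 + 6.0 + 0.1) / 5 = 27.3000 / 5 = 5.4600
UCL_R = D₄·R̄ = 2.114 × 5.4600 = 11.5424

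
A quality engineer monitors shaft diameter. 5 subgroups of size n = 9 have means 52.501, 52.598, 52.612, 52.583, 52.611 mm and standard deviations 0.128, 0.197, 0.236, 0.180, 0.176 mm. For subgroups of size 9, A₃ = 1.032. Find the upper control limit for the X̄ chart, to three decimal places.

52.770

X̄̄ = (52.501 + 52.598 + 52.612 + 52.583 + 52.611) / 5 = 52.5810
s̄ = (0.128 + 0.197 + 0.236 + 0.180 + 0.176) / 5 = 0.1834
UCL = X̄̄ + A₃·s̄ = 52.5810 + 1.032 × 0.1834 = 52.7703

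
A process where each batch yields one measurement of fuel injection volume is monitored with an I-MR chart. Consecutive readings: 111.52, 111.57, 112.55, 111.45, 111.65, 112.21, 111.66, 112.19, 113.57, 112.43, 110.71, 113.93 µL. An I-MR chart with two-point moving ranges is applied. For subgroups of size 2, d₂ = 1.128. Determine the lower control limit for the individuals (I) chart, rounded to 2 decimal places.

X̄ = (111.52 + 111.57 + 112.55 + 111.45 + 111.65 + 112.21 + 111.66 + 112.19 + 113.57 + 112.43 + 110.71 + 113.93) / 12 = 112.1200
Moving ranges: 0.05, 0.98, 1.10, 0.20, 0.56, 0.55, 0.53, 1.38, 1.14, 1.72, 3.22; M̄R̄ = 11.4300 / 11 = 1.0391
LCL = X̄ − 3·M̄R̄/d₂ = 112.1200 − 3 × 1.0391 / 1.128 = 109.3565

109.36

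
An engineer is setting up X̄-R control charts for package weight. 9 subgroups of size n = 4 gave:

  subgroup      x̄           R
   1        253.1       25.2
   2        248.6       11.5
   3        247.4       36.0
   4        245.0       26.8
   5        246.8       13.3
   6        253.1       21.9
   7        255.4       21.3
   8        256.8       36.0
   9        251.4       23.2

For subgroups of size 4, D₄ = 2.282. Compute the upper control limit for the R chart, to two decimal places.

54.57

R̄ = (25.2 + 11.5 + 36.0 + 26.8 + 13.3 + 21.9 + 21.3 + 36.0 + 23.2) / 9 = 215.2000 / 9 = 23.9111
UCL_R = D₄·R̄ = 2.282 × 23.9111 = 54.5652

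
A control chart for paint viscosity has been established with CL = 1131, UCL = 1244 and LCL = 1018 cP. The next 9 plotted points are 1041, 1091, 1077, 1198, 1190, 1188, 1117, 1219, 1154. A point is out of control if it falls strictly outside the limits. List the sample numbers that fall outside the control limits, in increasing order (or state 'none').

none

All 9 points lie within [1018, 1244].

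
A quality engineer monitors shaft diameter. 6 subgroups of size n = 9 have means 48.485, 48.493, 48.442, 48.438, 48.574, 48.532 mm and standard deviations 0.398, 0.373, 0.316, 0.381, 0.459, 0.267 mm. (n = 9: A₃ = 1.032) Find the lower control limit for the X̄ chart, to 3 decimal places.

48.117

X̄̄ = (48.485 + 48.493 + 48.442 + 48.438 + 48.574 + 48.532) / 6 = 48.4940
s̄ = (0.398 + 0.373 + 0.316 + 0.381 + 0.459 + 0.267) / 6 = 0.3657
LCL = X̄̄ − A₃·s̄ = 48.4940 − 1.032 × 0.3657 = 48.1166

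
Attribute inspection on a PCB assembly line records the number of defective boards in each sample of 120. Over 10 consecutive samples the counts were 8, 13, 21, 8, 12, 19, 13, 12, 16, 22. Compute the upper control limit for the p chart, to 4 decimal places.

0.2090

p̄ = Σdᵢ / (k·n) = 144 / (10 × 120) = 0.12000
UCL = p̄ + 3·√(p̄(1−p̄)/n) = 0.12000 + 3 × √(0.12000×0.88000/120) = 0.12000 + 3 × 0.02966 = 0.20899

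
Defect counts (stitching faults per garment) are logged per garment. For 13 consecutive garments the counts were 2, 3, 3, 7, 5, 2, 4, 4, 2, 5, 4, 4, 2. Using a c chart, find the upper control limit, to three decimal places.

9.320

c̄ = (2 + 3 + 3 + 7 + 5 + 2 + 4 + 4 + 2 + 5 + 4 + 4 + 2) / 13 = 47 / 13 = 3.6154
UCL = c̄ + 3√c̄ = 3.6154 + 3 × √3.6154 = 3.6154 + 3 × 1.9014 = 9.3196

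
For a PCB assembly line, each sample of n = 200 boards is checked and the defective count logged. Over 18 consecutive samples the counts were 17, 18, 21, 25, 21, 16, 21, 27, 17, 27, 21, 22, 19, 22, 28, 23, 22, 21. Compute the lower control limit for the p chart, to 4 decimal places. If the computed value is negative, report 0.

0.0420

p̄ = Σdᵢ / (k·n) = 388 / (18 × 200) = 0.10778
LCL = p̄ − 3·√(p̄(1−p̄)/n) = 0.10778 − 3 × 0.02193 = 0.04200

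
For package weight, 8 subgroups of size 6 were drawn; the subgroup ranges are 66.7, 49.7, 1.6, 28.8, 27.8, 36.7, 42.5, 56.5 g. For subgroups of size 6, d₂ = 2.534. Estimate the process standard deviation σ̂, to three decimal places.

R̄ = (66.7 + 49.7 + 1.6 + 28.8 + 27.8 + 36.7 + 42.5 + 56.5) / 8 = 38.7875
σ̂ = R̄ / d₂ = 38.7875 / 2.534 = 15.3068

15.307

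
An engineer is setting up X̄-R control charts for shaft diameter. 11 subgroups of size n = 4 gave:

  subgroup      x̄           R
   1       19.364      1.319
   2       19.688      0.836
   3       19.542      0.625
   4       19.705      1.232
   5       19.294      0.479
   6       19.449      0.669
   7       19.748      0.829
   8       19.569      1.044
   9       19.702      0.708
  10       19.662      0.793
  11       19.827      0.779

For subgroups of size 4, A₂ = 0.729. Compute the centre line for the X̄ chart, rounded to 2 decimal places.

19.60

X̄̄ = (19.364 + 19.688 + 19.542 + 19.705 + 19.294 + 19.449 + 19.748 + 19.569 + 19.702 + 19.662 + 19.827) / 11 = 215.5500 / 11 = 19.5955
CL = X̄̄ = 19.5955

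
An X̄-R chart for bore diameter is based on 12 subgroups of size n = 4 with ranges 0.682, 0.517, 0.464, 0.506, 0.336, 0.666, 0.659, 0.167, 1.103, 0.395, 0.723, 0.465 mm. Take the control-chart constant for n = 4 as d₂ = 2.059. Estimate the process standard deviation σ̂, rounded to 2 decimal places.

0.27

R̄ = (0.682 + 0.517 + 0.464 + 0.506 + 0.336 + 0.666 + 0.659 + 0.167 + 1.103 + 0.395 + 0.723 + 0.465) / 12 = 0.5569
σ̂ = R̄ / d₂ = 0.5569 / 2.059 = 0.2705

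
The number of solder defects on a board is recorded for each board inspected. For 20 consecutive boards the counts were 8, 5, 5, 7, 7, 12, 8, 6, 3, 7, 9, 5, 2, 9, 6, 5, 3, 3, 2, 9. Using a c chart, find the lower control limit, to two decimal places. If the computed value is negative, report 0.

c̄ = (8 + 5 + 5 + 7 + 7 + 12 + 8 + 6 + 3 + 7 + 9 + 5 + 2 + 9 + 6 + 5 + 3 + 3 + 2 + 9) / 20 = 121 / 20 = 6.0500
LCL = c̄ − 3√c̄ = 6.0500 − 3 × 2.4597 = -1.3290 → 0 (cannot be negative)

0.00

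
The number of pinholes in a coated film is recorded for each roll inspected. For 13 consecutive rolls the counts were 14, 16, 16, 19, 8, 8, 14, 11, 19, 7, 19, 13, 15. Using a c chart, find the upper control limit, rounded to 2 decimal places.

c̄ = (14 + 16 + 16 + 19 + 8 + 8 + 14 + 11 + 19 + 7 + 19 + 13 + 15) / 13 = 179 / 13 = 13.7692
UCL = c̄ + 3√c̄ = 13.7692 + 3 × √13.7692 = 13.7692 + 3 × 3.7107 = 24.9013

24.90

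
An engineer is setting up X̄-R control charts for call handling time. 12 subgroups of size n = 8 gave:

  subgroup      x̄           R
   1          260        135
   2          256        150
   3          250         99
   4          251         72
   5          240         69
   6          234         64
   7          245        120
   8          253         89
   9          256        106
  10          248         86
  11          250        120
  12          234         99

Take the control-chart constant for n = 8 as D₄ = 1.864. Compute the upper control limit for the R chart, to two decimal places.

187.80

R̄ = (135 + 150 + 99 + 72 + 69 + 64 + 120 + 89 + 106 + 86 + 120 + 99) / 12 = 1209.0000 / 12 = 100.7500
UCL_R = D₄·R̄ = 1.864 × 100.7500 = 187.7980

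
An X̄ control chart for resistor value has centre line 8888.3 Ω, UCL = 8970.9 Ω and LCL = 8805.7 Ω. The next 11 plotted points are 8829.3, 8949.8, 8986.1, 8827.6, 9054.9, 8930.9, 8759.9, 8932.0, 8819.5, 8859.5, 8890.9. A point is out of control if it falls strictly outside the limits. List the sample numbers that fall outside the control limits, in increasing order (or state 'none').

Compare each point to [8805.7, 8970.9]: sample 3 = 8986.1 > UCL; sample 5 = 9054.9 > UCL; sample 7 = 8759.9 < LCL.

3, 5, 7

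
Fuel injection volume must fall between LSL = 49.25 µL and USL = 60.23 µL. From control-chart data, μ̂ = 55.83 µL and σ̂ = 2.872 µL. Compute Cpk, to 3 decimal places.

Cpu = (USL − μ̂) / (3σ̂) = (60.23 − 55.83) / (3 × 2.872) = 0.5107; Cpl = (μ̂ − LSL) / (3σ̂) = (55.83 − 49.25) / (3 × 2.872) = 0.7637; Cpk = min(Cpu, Cpl) = 0.5107

0.511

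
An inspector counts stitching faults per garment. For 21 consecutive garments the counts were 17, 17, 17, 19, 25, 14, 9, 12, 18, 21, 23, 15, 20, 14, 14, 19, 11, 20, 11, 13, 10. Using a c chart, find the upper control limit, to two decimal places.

28.20

c̄ = (17 + 17 + 17 + 19 + 25 + 14 + 9 + 12 + 18 + 21 + 23 + 15 + 20 + 14 + 14 + 19 + 11 + 20 + 11 + 13 + 10) / 21 = 339 / 21 = 16.1429
UCL = c̄ + 3√c̄ = 16.1429 + 3 × √16.1429 = 16.1429 + 3 × 4.0178 = 28.1963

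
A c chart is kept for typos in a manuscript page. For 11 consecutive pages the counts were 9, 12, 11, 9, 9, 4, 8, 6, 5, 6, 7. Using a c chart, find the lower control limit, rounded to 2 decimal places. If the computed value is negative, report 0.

c̄ = (9 + 12 + 11 + 9 + 9 + 4 + 8 + 6 + 5 + 6 + 7) / 11 = 86 / 11 = 7.8182
LCL = c̄ − 3√c̄ = 7.8182 − 3 × 2.7961 = -0.5701 → 0 (cannot be negative)

0.00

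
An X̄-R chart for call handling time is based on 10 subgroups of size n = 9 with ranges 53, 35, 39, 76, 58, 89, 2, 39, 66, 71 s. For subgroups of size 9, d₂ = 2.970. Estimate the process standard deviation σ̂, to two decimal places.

17.78

R̄ = (53 + 35 + 39 + 76 + 58 + 89 + 2 + 39 + 66 + 71) / 10 = 52.8000
σ̂ = R̄ / d₂ = 52.8000 / 2.970 = 17.7778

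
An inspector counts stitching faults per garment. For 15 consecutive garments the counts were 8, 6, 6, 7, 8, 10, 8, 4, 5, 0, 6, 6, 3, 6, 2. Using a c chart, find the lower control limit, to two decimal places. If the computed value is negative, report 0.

0.00

c̄ = (8 + 6 + 6 + 7 + 8 + 10 + 8 + 4 + 5 + 0 + 6 + 6 + 3 + 6 + 2) / 15 = 85 / 15 = 5.6667
LCL = c̄ − 3√c̄ = 5.6667 − 3 × 2.3805 = -1.4748 → 0 (cannot be negative)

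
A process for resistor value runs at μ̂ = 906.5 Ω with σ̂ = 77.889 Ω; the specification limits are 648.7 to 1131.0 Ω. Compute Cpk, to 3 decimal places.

0.961

Cpu = (USL − μ̂) / (3σ̂) = (1131.0 − 906.5) / (3 × 77.889) = 0.9608; Cpl = (μ̂ − LSL) / (3σ̂) = (906.5 − 648.7) / (3 × 77.889) = 1.1033; Cpk = min(Cpu, Cpl) = 0.9608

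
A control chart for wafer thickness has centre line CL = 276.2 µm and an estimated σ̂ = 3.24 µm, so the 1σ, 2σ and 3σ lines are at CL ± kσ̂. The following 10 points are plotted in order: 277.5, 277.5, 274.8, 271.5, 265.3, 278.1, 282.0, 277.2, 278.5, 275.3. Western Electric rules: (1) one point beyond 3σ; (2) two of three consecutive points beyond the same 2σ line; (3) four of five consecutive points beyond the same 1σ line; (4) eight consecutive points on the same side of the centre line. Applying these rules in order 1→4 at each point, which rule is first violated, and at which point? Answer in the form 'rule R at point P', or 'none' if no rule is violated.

Zone of each point (C = within 1σ̂, B = 1σ̂–2σ̂, A = 2σ̂–3σ̂, * = beyond 3σ̂; sign = side of CL): 1:+C, 2:+C, 3:-C, 4:-B, 5:-*, 6:+C, 7:+B, 8:+C, 9:+C, 10:-C
Rule 1 (one point beyond the 3σ limits) is satisfied at point 5.

rule 1 at point 5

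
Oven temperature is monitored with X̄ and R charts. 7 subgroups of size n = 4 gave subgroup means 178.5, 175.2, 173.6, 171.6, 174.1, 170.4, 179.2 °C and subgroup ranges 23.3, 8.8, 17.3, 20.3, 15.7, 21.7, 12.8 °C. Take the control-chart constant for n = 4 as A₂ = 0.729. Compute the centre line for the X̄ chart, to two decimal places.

174.66

X̄̄ = (178.5 + 175.2 + 173.6 + 171.6 + 174.1 + 170.4 + 179.2) / 7 = 1222.6000 / 7 = 174.6571
CL = X̄̄ = 174.6571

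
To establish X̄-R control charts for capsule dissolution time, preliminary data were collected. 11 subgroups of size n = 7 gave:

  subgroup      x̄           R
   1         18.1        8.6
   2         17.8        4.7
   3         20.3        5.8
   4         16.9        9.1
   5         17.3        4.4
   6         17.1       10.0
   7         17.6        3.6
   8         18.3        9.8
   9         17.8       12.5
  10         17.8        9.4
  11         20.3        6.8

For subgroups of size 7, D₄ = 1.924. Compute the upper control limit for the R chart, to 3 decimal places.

R̄ = (8.6 + 4.7 + 5.8 + 9.1 + 4.4 + 10.0 + 3.6 + 9.8 + 12.5 + 9.4 + 6.8) / 11 = 84.7000 / 11 = 7.7000
UCL_R = D₄·R̄ = 1.924 × 7.7000 = 14.8148

14.815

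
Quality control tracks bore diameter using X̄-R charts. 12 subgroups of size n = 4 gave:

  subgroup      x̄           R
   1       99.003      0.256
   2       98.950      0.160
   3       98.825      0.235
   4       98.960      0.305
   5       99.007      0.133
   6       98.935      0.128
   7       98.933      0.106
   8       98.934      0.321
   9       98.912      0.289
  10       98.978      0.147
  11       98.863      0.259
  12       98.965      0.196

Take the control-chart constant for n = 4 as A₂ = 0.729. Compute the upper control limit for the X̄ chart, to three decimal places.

X̄̄ = (99.003 + 98.950 + 98.825 + 98.960 + 99.007 + 98.935 + 98.933 + 98.934 + 98.912 + 98.978 + 98.863 + 98.965) / 12 = 1187.2650 / 12 = 98.9388
R̄ = (0.256 + 0.160 + 0.235 + 0.305 + 0.133 + 0.128 + 0.106 + 0.321 + 0.289 + 0.147 + 0.259 + 0.196) / 12 = 2.5350 / 12 = 0.2113
UCL = X̄̄ + A₂·R̄ = 98.9388 + 0.729 × 0.2113 = 99.0928

99.093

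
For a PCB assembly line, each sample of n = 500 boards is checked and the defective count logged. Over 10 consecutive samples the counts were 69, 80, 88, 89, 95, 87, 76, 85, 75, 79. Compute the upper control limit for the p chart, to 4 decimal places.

0.2144

p̄ = Σdᵢ / (k·n) = 823 / (10 × 500) = 0.16460
UCL = p̄ + 3·√(p̄(1−p̄)/n) = 0.16460 + 3 × √(0.16460×0.83540/500) = 0.16460 + 3 × 0.01658 = 0.21435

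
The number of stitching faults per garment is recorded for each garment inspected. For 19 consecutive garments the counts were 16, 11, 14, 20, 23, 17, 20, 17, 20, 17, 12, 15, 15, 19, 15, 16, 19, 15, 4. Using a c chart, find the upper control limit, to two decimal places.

28.07

c̄ = (16 + 11 + 14 + 20 + 23 + 17 + 20 + 17 + 20 + 17 + 12 + 15 + 15 + 19 + 15 + 16 + 19 + 15 + 4) / 19 = 305 / 19 = 16.0526
UCL = c̄ + 3√c̄ = 16.0526 + 3 × √16.0526 = 16.0526 + 3 × 4.0066 = 28.0724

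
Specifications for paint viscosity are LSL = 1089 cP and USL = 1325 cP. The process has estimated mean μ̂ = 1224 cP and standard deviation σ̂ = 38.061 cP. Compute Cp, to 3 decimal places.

1.033

Cp = (USL − LSL) / (6σ̂) = (1325 − 1089) / (6 × 38.061) = 236.0000 / 228.3660 = 1.0334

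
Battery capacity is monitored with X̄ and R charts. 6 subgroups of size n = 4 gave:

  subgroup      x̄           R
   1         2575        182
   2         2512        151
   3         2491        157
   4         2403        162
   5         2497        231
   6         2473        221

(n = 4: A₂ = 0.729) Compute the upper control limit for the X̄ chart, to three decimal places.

2625.969

X̄̄ = (2575 + 2512 + 2491 + 2403 + 2497 + 2473) / 6 = 14951.0000 / 6 = 2491.8333
R̄ = (182 + 151 + 157 + 162 + 231 + 221) / 6 = 1104.0000 / 6 = 184.0000
UCL = X̄̄ + A₂·R̄ = 2491.8333 + 0.729 × 184.0000 = 2625.9693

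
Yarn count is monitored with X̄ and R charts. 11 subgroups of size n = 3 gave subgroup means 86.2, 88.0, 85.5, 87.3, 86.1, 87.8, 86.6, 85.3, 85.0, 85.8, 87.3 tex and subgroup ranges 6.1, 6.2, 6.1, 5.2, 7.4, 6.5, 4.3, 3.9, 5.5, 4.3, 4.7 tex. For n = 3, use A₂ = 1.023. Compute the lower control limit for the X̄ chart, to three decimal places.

80.847

X̄̄ = (86.2 + 88.0 + 85.5 + 87.3 + 86.1 + 87.8 + 86.6 + 85.3 + 85.0 + 85.8 + 87.3) / 11 = 950.9000 / 11 = 86.4455
R̄ = (6.1 + 6.2 + 6.1 + 5.2 + 7.4 + 6.5 + 4.3 + 3.9 + 5.5 + 4.3 + 4.7) / 11 = 60.2000 / 11 = 5.4727
LCL = X̄̄ − A₂·R̄ = 86.4455 − 1.023 × 5.4727 = 80.8469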